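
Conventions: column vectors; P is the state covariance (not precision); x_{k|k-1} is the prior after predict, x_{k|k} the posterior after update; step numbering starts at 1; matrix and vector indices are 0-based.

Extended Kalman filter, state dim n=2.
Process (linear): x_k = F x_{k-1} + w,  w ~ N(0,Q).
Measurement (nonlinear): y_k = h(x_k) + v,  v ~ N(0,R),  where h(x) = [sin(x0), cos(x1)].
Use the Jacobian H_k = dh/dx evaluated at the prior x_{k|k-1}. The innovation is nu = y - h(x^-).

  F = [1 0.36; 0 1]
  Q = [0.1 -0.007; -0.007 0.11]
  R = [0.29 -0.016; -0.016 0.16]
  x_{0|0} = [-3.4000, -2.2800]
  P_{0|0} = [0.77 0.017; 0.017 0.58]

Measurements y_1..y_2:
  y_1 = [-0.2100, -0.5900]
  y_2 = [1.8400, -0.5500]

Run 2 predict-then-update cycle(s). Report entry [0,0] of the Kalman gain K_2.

step 1: x^-=[-4.2208, -2.2800]  P^-=[0.9574 0.2188; 0.2188 0.6900]  H_jac=[-0.4720 0.0000; 0.0000 0.7589]  S=[0.5033 -0.0944; -0.0944 0.5574]  K=[-0.8696 0.1507; -0.0300 0.9344]  nu=[-1.0916, 0.0612]  x^+=[-3.2623, -2.1900]  P^+=[0.5394 0.0501; 0.0501 0.1976]
step 2: x^-=[-4.0507, -2.1900]  P^-=[0.7011 0.1142; 0.1142 0.3076]  H_jac=[-0.6144 0.0000; 0.0000 0.8143]  S=[0.5547 -0.0732; -0.0732 0.3640]  K=[-0.7631 0.1022; -0.0368 0.6808]  nu=[1.0510, 0.0304]  x^+=[-4.8497, -2.2080]  P^+=[0.3628 0.0351; 0.0351 0.1345]

K[0,0] = -0.7631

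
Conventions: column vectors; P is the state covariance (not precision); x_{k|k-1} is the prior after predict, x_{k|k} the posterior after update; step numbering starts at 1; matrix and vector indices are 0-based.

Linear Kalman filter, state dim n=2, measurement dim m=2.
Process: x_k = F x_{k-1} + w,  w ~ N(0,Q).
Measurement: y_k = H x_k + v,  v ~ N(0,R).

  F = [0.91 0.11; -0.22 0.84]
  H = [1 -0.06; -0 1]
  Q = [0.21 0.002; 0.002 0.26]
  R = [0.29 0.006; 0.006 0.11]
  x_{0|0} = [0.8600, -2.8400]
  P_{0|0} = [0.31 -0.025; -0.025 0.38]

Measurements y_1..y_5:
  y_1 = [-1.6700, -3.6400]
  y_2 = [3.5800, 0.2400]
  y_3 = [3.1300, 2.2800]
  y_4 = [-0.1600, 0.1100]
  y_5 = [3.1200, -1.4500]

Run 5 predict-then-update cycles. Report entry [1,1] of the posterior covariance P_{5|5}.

P_post[1,1] = 0.0818

step 1: x^-=[0.4702, -2.5748]  P^-=[0.4663 -0.0435; -0.0435 0.5524]  S=[0.7635 -0.0706; -0.0706 0.6624]  K=[0.6141 -0.0001; -0.0234 0.8314]  nu=[-2.2947, -1.0652]  x^+=[-0.9389, -3.4066]  P^+=[0.1783 0.0037; 0.0037 0.0913]
step 2: x^-=[-1.2291, -2.6550]  P^-=[0.3595 -0.0225; -0.0225 0.3317]  S=[0.6534 -0.0364; -0.0364 0.4417]  K=[0.5520 -0.0055; -0.0232 0.7491]  nu=[4.6498, 2.8950]  x^+=[1.3215, -0.5943]  P^+=[0.1602 0.0027; 0.0027 0.0823]
step 3: x^-=[1.1372, -0.7899]  P^-=[0.3442 -0.0205; -0.0205 0.3248]  S=[0.6378 -0.0340; -0.0340 0.4348]  K=[0.5413 -0.0048; -0.0230 0.7452]  nu=[1.9454, 3.0699]  x^+=[2.1755, 1.4531]  P^+=[0.1571 0.0027; 0.0027 0.0818]
step 4: x^-=[2.1396, 0.7420]  P^-=[0.3416 -0.0199; -0.0199 0.3243]  S=[0.6352 -0.0333; -0.0333 0.4343]  K=[0.5395 -0.0044; -0.0228 0.7450]  nu=[-2.2551, -0.6320]  x^+=[0.9257, 0.3227]  P^+=[0.1566 0.0028; 0.0028 0.0818]
step 5: x^-=[0.8779, 0.0674]  P^-=[0.3412 -0.0197; -0.0197 0.3243]  S=[0.6348 -0.0332; -0.0332 0.4343]  K=[0.5392 -0.0042; -0.0228 0.7450]  nu=[2.2461, -1.5174]  x^+=[2.0955, -1.1142]  P^+=[0.1565 0.0028; 0.0028 0.0818]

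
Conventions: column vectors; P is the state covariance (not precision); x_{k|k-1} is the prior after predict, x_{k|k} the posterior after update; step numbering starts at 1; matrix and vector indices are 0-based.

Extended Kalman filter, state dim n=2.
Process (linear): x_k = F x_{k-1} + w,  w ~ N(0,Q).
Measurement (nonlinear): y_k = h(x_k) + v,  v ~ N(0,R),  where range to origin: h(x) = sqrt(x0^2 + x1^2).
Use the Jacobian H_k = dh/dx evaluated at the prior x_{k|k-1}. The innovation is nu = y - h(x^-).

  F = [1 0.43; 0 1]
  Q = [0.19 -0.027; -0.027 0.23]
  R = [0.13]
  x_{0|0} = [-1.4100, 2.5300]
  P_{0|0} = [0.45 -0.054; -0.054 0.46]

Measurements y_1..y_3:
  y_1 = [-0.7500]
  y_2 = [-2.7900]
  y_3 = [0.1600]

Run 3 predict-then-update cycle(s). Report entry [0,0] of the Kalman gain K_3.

K[0,0] = 0.6891

step 1: x^-=[-0.3221, 2.5300]  P^-=[0.6786 0.1168; 0.1168 0.6900]  H_jac=[-0.1263 0.9920]  S=[0.7906]  K=[0.0382; 0.8472]  nu=[-3.3004]  x^+=[-0.4480, -0.2660]  P^+=[0.6775 0.0912; 0.0912 0.1226]
step 2: x^-=[-0.5624, -0.2660]  P^-=[0.9686 0.1170; 0.1170 0.3526]  H_jac=[-0.9040 -0.4275]  S=[1.0764]  K=[-0.8599; -0.2383]  nu=[-3.4121]  x^+=[2.3717, 0.5471]  P^+=[0.1727 -0.1036; -0.1036 0.2915]
step 3: x^-=[2.6070, 0.5471]  P^-=[0.3275 -0.0053; -0.0053 0.5215]  H_jac=[0.9787 0.2054]  S=[0.4635]  K=[0.6891; 0.2200]  nu=[-2.5038]  x^+=[0.8817, -0.0037]  P^+=[0.1074 -0.0755; -0.0755 0.4991]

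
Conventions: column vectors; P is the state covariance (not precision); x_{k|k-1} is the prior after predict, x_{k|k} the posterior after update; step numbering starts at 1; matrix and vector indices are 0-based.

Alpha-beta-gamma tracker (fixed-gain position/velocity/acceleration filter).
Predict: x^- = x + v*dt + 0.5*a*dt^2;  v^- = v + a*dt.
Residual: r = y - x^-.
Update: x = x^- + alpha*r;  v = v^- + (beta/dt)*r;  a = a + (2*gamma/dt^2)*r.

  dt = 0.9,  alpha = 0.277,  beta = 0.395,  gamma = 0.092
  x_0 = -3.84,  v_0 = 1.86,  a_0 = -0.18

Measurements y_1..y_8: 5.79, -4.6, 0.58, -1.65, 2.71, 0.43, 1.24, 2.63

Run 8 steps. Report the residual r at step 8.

resid = 5.4035

step 1: x_pred=-2.2389  r=8.0289  x^+=-0.0149  v^+=5.2218  a^+=1.6438
step 2: x_pred=5.3505  r=-9.9505  x^+=2.5942  v^+=2.3341  a^+=-0.6165
step 3: x_pred=4.4452  r=-3.8652  x^+=3.3745  v^+=0.0829  a^+=-1.4945
step 4: x_pred=2.8438  r=-4.4938  x^+=1.5990  v^+=-3.2345  a^+=-2.5153
step 5: x_pred=-2.3307  r=5.0407  x^+=-0.9345  v^+=-3.2860  a^+=-1.3703
step 6: x_pred=-4.4468  r=4.8768  x^+=-3.0959  v^+=-2.3789  a^+=-0.2625
step 7: x_pred=-5.3432  r=6.5832  x^+=-3.5197  v^+=0.2742  a^+=1.2330
step 8: x_pred=-2.7735  r=5.4035  x^+=-1.2768  v^+=3.7554  a^+=2.4605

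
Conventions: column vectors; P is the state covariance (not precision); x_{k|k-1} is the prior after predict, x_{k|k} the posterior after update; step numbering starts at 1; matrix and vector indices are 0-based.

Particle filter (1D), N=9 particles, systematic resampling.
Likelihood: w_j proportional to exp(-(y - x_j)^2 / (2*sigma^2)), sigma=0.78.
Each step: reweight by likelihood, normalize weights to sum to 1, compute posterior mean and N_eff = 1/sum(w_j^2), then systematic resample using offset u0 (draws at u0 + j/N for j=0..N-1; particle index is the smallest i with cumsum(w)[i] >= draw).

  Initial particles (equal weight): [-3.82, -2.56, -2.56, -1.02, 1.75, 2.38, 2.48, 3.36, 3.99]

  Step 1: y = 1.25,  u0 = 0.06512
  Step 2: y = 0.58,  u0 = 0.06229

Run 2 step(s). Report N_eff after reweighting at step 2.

step 1: w=[0.0000, 0.0000, 0.0000, 0.0097, 0.5446, 0.2342, 0.1929, 0.0172, 0.0014]  mean=2.0424  Neff=2.5705  idx=[4, 4, 4, 4, 4, 5, 5, 6, 6]
step 2: w=[0.1740, 0.1740, 0.1740, 0.1740, 0.1740, 0.0374, 0.0374, 0.0276, 0.0276]  mean=1.8374  Neff=6.4220  idx=[0, 0, 1, 2, 2, 3, 4, 4, 7]

N_eff = 6.4220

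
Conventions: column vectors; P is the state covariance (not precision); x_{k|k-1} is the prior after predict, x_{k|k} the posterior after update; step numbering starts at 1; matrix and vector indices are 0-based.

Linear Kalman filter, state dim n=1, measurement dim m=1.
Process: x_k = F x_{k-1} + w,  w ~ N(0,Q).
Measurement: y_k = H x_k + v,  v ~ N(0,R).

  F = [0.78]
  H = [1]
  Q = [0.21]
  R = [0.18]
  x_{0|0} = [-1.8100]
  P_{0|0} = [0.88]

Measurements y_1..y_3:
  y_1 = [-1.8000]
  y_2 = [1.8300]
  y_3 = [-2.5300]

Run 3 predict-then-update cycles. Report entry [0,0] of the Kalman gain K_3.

step 1: x^-=[-1.4118]  P^-=[0.7454]  S=[0.9254]  K=[0.8055]  nu=[-0.3882]  x^+=[-1.7245]  P^+=[0.1450]
step 2: x^-=[-1.3451]  P^-=[0.2982]  S=[0.4782]  K=[0.6236]  nu=[3.1751]  x^+=[0.6349]  P^+=[0.1122]
step 3: x^-=[0.4952]  P^-=[0.2783]  S=[0.4583]  K=[0.6072]  nu=[-3.0252]  x^+=[-1.3418]  P^+=[0.1093]

K[0,0] = 0.6072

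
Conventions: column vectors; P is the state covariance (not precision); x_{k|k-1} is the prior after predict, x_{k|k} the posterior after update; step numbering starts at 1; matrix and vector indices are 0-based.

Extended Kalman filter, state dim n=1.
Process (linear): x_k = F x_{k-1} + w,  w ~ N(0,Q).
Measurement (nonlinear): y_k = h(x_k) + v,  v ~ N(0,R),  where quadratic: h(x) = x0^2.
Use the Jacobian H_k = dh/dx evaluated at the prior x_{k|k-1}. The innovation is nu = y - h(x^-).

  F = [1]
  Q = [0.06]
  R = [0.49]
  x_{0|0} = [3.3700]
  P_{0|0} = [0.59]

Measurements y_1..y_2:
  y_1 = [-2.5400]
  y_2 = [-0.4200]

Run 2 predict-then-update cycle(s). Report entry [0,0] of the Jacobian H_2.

step 1: x^-=[3.3700]  P^-=[0.6500]  H_jac=[6.7400]  S=[30.0179]  K=[0.1459]  nu=[-13.8969]  x^+=[1.3418]  P^+=[0.0106]
step 2: x^-=[1.3418]  P^-=[0.0706]  H_jac=[2.6836]  S=[0.9985]  K=[0.1898]  nu=[-2.2204]  x^+=[0.9204]  P^+=[0.0347]

H_jac[0,0] = 2.6836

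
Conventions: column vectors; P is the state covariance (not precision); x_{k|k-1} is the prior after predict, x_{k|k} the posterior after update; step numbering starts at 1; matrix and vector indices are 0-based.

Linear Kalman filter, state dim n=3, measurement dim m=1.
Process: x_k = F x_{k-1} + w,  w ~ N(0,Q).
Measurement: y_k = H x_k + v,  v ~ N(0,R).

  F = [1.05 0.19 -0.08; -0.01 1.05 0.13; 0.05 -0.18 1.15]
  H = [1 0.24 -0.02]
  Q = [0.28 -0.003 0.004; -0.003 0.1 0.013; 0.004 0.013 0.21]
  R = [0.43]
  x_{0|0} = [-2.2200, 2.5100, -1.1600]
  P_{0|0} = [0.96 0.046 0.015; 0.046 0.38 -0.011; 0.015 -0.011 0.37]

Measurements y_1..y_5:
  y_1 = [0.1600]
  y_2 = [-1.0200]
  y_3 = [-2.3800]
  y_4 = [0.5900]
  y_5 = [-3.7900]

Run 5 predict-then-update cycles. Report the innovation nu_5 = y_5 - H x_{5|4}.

innov = [-4.3019]

step 1: x^-=[-1.7613, 2.5069, -1.8968]  P^-=[1.3707 0.1122 0.0146; 0.1122 0.5213 -0.0146; 0.0146 -0.0146 0.7195]  S=[1.8844]  K=[0.7415; 0.1261; -0.0017]  nu=[1.2817]  x^+=[-0.8109, 2.6685, -1.8990]  P^+=[0.3345 -0.0640 0.0170; -0.0640 0.4913 -0.0142; 0.0170 -0.0142 0.7195]
step 2: x^-=[-0.1925, 2.5632, -2.7048]  P^-=[0.6432 0.0168 -0.0327; 0.0168 0.6513 0.0072; -0.0327 0.0072 1.1872]  S=[1.1205]  K=[0.5782; 0.1544; -0.0489]  nu=[-1.4968]  x^+=[-1.0580, 2.3321, -2.6316]  P^+=[0.2686 -0.0832 -0.0011; -0.0832 0.6246 0.0156; -0.0011 0.0156 1.1846]
step 3: x^-=[-0.4572, 2.1172, -3.4991]  P^-=[0.5727 0.0138 -0.0950; 0.0138 0.8147 0.0859; -0.0950 0.0859 1.7924]  S=[1.0600]  K=[0.5452; 0.1959; -0.1039]  nu=[-2.5009]  x^+=[-1.8208, 1.6274, -3.2391]  P^+=[0.2576 -0.0994 -0.0349; -0.0994 0.7740 0.1075; -0.0349 0.1075 1.7809]
step 4: x^-=[-1.3435, 1.3059, -4.1089]  P^-=[0.5663 0.0096 -0.1719; 0.0096 1.0150 0.2549; -0.1719 0.2549 2.5443]  S=[1.0648]  K=[0.5372; 0.2330; -0.1518]  nu=[1.5380]  x^+=[-0.5173, 1.6643, -4.3423]  P^+=[0.2590 -0.1237 -0.0851; -0.1237 0.9572 0.2926; -0.0851 0.2926 2.5198]
step 5: x^-=[0.1204, 1.1882, -5.3191]  P^-=[0.5723 -0.0061 -0.2590; -0.0061 1.2806 0.5488; -0.2590 0.5488 3.4454]  S=[1.0796]  K=[0.5335; 0.2689; -0.1817]  nu=[-4.3019]  x^+=[-2.1748, 0.0315, -4.5372]  P^+=[0.2650 -0.1610 -0.1543; -0.1610 1.2026 0.6016; -0.1543 0.6016 3.4097]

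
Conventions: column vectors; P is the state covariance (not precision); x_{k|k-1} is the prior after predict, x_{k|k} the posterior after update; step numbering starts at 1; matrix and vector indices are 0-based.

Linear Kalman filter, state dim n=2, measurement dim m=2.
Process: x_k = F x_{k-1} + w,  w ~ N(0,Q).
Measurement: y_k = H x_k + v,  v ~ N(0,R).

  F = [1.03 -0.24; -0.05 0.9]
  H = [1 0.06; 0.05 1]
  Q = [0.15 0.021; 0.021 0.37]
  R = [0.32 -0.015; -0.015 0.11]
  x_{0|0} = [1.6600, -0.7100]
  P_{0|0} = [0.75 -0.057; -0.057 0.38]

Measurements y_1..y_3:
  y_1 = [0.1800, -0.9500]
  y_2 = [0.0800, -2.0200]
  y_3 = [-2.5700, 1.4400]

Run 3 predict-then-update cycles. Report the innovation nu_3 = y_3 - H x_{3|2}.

innov = [-3.4123, 3.0603]

step 1: x^-=[1.8802, -0.7220]  P^-=[0.9957 -0.1532; -0.1532 0.6848]  S=[1.2998 -0.0778; -0.0778 0.7820]  K=[0.7556 -0.0571; -0.0346 0.8625]  nu=[-1.6569, -0.3220]  x^+=[0.6467, -0.9423]  P^+=[0.2444 -0.0298; -0.0298 0.0969]
step 2: x^-=[0.8923, -0.8804]  P^-=[0.4296 -0.0405; -0.0405 0.4518]  S=[0.7464 -0.0071; -0.0071 0.5588]  K=[0.5721 -0.0269; -0.0104 0.8047]  nu=[-0.7594, -1.1842]  x^+=[0.4896, -1.8255]  P^+=[0.1847 -0.0208; -0.0208 0.0897]
step 3: x^-=[0.9424, -1.6674]  P^-=[0.3614 -0.0274; -0.0274 0.4450]  S=[0.6797 0.0023; 0.0023 0.5532]  K=[0.5293 -0.0191; -0.0037 0.8020]  nu=[-3.4123, 3.0603]  x^+=[-0.9222, 0.7997]  P^+=[0.1708 -0.0186; -0.0186 0.0892]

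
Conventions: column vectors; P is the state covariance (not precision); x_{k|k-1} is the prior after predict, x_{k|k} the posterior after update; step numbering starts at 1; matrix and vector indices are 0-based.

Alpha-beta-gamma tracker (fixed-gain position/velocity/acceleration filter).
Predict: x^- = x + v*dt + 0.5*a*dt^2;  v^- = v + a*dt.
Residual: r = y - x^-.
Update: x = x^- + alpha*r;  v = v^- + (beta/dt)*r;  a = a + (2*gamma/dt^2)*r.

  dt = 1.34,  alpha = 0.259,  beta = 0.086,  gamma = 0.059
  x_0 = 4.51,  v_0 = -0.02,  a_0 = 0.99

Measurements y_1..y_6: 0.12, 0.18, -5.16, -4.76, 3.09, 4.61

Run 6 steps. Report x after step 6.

x_post = 0.0748

step 1: x_pred=5.3720  r=-5.2520  x^+=4.0117  v^+=0.9695  a^+=0.6449
step 2: x_pred=5.8899  r=-5.7099  x^+=4.4110  v^+=1.4672  a^+=0.2696
step 3: x_pred=6.6191  r=-11.7791  x^+=3.5683  v^+=1.0725  a^+=-0.5045
step 4: x_pred=4.5526  r=-9.3126  x^+=2.1406  v^+=-0.2011  a^+=-1.1164
step 5: x_pred=0.8688  r=2.2212  x^+=1.4441  v^+=-1.5546  a^+=-0.9705
step 6: x_pred=-1.5104  r=6.1204  x^+=0.0748  v^+=-2.4622  a^+=-0.5683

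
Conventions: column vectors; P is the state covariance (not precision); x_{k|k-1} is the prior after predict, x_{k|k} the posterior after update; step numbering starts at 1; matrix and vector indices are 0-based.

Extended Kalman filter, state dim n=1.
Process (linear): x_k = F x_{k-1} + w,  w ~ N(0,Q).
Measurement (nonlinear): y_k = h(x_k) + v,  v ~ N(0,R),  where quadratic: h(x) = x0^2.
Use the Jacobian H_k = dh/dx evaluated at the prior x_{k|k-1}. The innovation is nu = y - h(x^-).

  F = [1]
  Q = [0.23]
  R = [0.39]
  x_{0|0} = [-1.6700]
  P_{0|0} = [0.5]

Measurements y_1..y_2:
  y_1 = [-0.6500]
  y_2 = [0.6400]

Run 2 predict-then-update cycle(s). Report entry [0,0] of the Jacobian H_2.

H_jac[0,0] = -1.3749

step 1: x^-=[-1.6700]  P^-=[0.7300]  H_jac=[-3.3400]  S=[8.5336]  K=[-0.2857]  nu=[-3.4389]  x^+=[-0.6874]  P^+=[0.0334]
step 2: x^-=[-0.6874]  P^-=[0.2634]  H_jac=[-1.3749]  S=[0.8878]  K=[-0.4078]  nu=[0.1674]  x^+=[-0.7557]  P^+=[0.1157]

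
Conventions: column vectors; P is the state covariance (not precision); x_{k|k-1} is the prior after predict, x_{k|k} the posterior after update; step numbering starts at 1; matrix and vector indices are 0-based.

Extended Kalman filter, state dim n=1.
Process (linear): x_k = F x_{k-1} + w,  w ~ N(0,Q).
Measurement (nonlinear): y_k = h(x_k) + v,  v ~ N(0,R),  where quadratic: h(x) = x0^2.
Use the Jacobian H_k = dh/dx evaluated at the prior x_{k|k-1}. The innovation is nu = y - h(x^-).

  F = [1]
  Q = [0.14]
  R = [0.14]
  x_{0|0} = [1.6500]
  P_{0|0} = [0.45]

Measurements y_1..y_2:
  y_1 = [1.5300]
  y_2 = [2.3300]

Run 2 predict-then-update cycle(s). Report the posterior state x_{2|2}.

step 1: x^-=[1.6500]  P^-=[0.5900]  H_jac=[3.3000]  S=[6.5651]  K=[0.2966]  nu=[-1.1925]  x^+=[1.2963]  P^+=[0.0126]
step 2: x^-=[1.2963]  P^-=[0.1526]  H_jac=[2.5927]  S=[1.1657]  K=[0.3394]  nu=[0.6495]  x^+=[1.5168]  P^+=[0.0183]

x_post = [1.5168]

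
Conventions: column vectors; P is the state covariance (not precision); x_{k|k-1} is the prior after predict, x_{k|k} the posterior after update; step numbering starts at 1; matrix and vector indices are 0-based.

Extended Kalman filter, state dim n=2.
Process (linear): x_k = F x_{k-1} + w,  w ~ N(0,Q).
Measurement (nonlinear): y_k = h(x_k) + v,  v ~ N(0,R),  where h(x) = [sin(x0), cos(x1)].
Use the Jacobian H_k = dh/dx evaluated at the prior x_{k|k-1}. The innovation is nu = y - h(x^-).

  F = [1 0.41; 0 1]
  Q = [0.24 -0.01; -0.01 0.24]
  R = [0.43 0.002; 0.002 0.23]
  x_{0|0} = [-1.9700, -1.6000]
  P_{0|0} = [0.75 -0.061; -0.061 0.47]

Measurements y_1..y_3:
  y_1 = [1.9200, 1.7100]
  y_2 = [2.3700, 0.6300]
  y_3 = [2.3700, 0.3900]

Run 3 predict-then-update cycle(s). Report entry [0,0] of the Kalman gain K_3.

K[0,0] = 0.6660

step 1: x^-=[-2.6260, -1.6000]  P^-=[1.0190 0.1217; 0.1217 0.7100]  H_jac=[-0.8700 0.0000; 0.0000 0.9996]  S=[1.2013 -0.1038; -0.1038 0.9394]  K=[-0.7338 0.0484; -0.0231 0.7529]  nu=[2.4131, 1.7392]  x^+=[-4.3125, -0.3461]  P^+=[0.3626 0.0097; 0.0097 0.1732]
step 2: x^-=[-4.4545, -0.3461]  P^-=[0.6396 0.0707; 0.0707 0.4132]  H_jac=[-0.2551 0.0000; 0.0000 0.3393]  S=[0.4716 -0.0041; -0.0041 0.2776]  K=[-0.3452 0.0813; -0.0338 0.5046]  nu=[1.4031, -0.3107]  x^+=[-4.9641, -0.5504]  P^+=[0.5813 0.0531; 0.0531 0.3419]
step 3: x^-=[-5.1897, -0.5504]  P^-=[0.9223 0.1832; 0.1832 0.5819]  H_jac=[0.4594 0.0000; 0.0000 0.5230]  S=[0.6247 0.0460; 0.0460 0.3891]  K=[0.6660 0.1675; 0.0778 0.7728]  nu=[1.4818, -0.4623]  x^+=[-4.2803, -0.7923]  P^+=[0.6241 0.0762; 0.0762 0.3401]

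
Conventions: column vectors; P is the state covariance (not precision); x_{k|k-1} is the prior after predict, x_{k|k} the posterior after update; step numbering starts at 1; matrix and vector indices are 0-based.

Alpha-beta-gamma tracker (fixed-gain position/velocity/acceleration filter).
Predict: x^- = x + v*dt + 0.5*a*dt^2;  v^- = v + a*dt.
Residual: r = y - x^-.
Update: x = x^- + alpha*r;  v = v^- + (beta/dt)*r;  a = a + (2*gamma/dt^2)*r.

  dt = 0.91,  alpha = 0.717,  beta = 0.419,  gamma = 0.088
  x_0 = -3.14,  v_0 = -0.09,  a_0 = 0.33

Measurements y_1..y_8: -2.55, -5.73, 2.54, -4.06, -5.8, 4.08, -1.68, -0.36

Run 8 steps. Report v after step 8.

step 1: x_pred=-3.0853  r=0.5353  x^+=-2.7015  v^+=0.4568  a^+=0.4438
step 2: x_pred=-2.1021  r=-3.6279  x^+=-4.7033  v^+=-0.8099  a^+=-0.3273
step 3: x_pred=-5.5758  r=8.1158  x^+=0.2432  v^+=2.6291  a^+=1.3976
step 4: x_pred=3.2144  r=-7.2744  x^+=-2.0013  v^+=0.5515  a^+=-0.1485
step 5: x_pred=-1.5609  r=-4.2391  x^+=-4.6003  v^+=-1.5354  a^+=-1.0494
step 6: x_pred=-6.4321  r=10.5121  x^+=1.1051  v^+=2.3498  a^+=1.1848
step 7: x_pred=3.7339  r=-5.4139  x^+=-0.1479  v^+=0.9351  a^+=0.0341
step 8: x_pred=0.7172  r=-1.0772  x^+=-0.0551  v^+=0.4702  a^+=-0.1948

v_post = 0.4702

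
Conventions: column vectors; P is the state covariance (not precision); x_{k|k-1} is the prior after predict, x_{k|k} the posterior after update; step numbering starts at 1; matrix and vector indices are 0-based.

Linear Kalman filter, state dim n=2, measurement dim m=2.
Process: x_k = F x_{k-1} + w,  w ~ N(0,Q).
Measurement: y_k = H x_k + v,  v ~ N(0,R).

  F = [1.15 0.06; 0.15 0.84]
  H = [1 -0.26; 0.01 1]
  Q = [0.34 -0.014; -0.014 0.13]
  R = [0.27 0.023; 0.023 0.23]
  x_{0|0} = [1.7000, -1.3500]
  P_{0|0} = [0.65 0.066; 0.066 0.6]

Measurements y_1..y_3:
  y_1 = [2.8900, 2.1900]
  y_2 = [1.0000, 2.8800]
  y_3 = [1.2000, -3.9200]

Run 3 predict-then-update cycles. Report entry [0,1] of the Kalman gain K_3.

K[0,1] = 0.1062

step 1: x^-=[1.8740, -0.8790]  P^-=[1.2109 0.1927; 0.1927 0.5846]  S=[1.4202 0.0753; 0.0753 0.8186]  K=[0.8080 0.1759; -0.0094 0.7174]  nu=[0.7875, 3.0503]  x^+=[3.0467, 1.3018]  P^+=[0.2369 0.0567; 0.0567 0.1642]
step 2: x^-=[3.5818, 1.5506]  P^-=[0.6618 0.0904; 0.0904 0.2655]  S=[0.9027 0.0508; 0.0508 0.4974]  K=[0.7001 0.1236; -0.0065 0.5363]  nu=[-2.1787, 1.2936]  x^+=[2.2164, 2.2584]  P^+=[0.2029 0.0425; 0.0425 0.1228]
step 3: x^-=[2.6844, 2.2295]  P^-=[0.6147 0.0686; 0.0686 0.2319]  S=[0.8647 0.0373; 0.0373 0.4633]  K=[0.6857 0.1062; -0.0121 0.5030]  nu=[-0.9047, -6.1764]  x^+=[1.4082, -0.8660]  P^+=[0.1975 0.0382; 0.0382 0.1150]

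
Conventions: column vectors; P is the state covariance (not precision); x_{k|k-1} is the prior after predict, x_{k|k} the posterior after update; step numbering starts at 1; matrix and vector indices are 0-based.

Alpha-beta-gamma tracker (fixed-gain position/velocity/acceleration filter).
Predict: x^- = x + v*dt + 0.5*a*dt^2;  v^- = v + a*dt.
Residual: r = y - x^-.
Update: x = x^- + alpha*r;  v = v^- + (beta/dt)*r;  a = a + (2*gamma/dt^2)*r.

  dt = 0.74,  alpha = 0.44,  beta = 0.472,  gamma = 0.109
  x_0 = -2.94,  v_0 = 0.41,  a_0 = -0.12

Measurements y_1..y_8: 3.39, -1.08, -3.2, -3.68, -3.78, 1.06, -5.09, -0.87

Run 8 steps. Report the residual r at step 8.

step 1: x_pred=-2.6695  r=6.0595  x^+=-0.0033  v^+=4.1862  a^+=2.2923
step 2: x_pred=3.7221  r=-4.8021  x^+=1.6092  v^+=2.8195  a^+=0.3806
step 3: x_pred=3.7998  r=-6.9998  x^+=0.7199  v^+=-1.3636  a^+=-2.4061
step 4: x_pred=-0.9480  r=-2.7320  x^+=-2.1501  v^+=-4.8867  a^+=-3.4937
step 5: x_pred=-6.7228  r=2.9428  x^+=-5.4280  v^+=-5.5950  a^+=-2.3221
step 6: x_pred=-10.2041  r=11.2641  x^+=-5.2479  v^+=-0.1287  a^+=2.1621
step 7: x_pred=-4.7512  r=-0.3388  x^+=-4.9002  v^+=1.2551  a^+=2.0272
step 8: x_pred=-3.4164  r=2.5464  x^+=-2.2960  v^+=4.3794  a^+=3.0409

resid = 2.5464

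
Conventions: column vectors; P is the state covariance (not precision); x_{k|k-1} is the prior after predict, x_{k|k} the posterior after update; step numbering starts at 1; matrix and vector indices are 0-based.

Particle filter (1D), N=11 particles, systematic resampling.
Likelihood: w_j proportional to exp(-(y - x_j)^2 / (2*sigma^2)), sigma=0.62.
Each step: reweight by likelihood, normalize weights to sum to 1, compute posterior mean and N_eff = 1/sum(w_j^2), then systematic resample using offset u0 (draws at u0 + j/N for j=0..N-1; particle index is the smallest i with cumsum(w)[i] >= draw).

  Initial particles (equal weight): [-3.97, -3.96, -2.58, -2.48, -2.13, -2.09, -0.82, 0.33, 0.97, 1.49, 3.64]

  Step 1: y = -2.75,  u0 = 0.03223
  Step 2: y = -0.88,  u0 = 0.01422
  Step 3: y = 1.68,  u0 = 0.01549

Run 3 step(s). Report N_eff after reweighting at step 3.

N_eff = 7.8035

step 1: w=[0.0431, 0.0445, 0.2877, 0.2717, 0.1812, 0.1695, 0.0023, 0.0000, 0.0000, 0.0000, 0.0000]  mean=-2.5054  Neff=4.5049  idx=[0, 2, 2, 2, 3, 3, 3, 4, 4, 5, 5]
step 2: w=[0.0000, 0.0316, 0.0316, 0.0316, 0.0486, 0.0486, 0.0486, 0.1777, 0.1777, 0.2020, 0.2020]  mean=-2.2075  Neff=6.4574  idx=[1, 4, 6, 7, 7, 8, 8, 9, 9, 10, 10]
step 3: w=[0.0009, 0.0027, 0.0027, 0.1000, 0.1000, 0.1000, 0.1000, 0.1484, 0.1484, 0.1484, 0.1484]  mean=-2.1085  Neff=7.8035  idx=[3, 4, 4, 5, 6, 7, 8, 8, 9, 9, 10]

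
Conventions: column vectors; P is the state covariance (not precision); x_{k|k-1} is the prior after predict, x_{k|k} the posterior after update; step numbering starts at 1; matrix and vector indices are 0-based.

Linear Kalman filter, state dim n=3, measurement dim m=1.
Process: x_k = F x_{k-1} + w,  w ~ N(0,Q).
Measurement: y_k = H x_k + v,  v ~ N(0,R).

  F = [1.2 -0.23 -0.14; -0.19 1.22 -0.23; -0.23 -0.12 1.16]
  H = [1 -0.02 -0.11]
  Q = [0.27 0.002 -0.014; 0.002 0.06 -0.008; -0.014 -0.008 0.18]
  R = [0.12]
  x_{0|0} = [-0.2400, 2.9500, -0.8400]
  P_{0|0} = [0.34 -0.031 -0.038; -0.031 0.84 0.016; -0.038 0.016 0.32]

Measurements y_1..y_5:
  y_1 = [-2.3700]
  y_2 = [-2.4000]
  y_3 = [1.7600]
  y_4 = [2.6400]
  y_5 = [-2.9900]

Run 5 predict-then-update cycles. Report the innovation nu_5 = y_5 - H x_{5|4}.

step 1: x^-=[-0.8489, 3.8378, -1.2732]  P^-=[0.8412 -0.3401 -0.1919; -0.3401 1.3415 -0.1641; -0.1919 -0.1641 0.6548]  S=[1.0248]  K=[0.8481; -0.3404; -0.2544]  nu=[-1.5844]  x^+=[-2.1926, 4.3772, -0.8702]  P^+=[0.1041 -0.0442 0.0292; -0.0442 1.2228 -0.2528; 0.0292 -0.2528 0.5885]
step 2: x^-=[-3.5161, 5.9569, -1.0304]  P^-=[0.4944 -0.3900 0.0042; -0.3900 2.0798 -0.6977; 0.0042 -0.6977 1.0474]  S=[0.6396]  K=[0.7846; -0.5548; -0.1518]  nu=[1.1219]  x^+=[-2.6359, 5.3344, -1.2006]  P^+=[0.1008 -0.1116 0.0803; -0.1116 1.8829 -0.7515; 0.0803 -0.7515 1.0326]
step 3: x^-=[-4.2219, 7.2849, -1.4266]  P^-=[0.5211 -0.6157 0.1549; -0.6157 3.4013 -1.6238; 0.1549 -1.6238 1.7621]  S=[0.6472]  K=[0.7979; -0.7805; -0.0099]  nu=[5.9707]  x^+=[0.5420, 2.6249, -1.4858]  P^+=[0.1091 -0.2127 0.1601; -0.2127 3.0070 -1.6288; 0.1601 -1.6288 1.7621]
step 4: x^-=[0.2547, 3.4411, -2.1632]  P^-=[0.5794 -0.9784 0.4072; -0.9784 5.6594 -3.2355; 0.4072 -3.2355 2.9564]  S=[0.6728]  K=[0.8238; -1.0936; 0.2181]  nu=[2.2161]  x^+=[2.0803, 1.0176, -1.6798]  P^+=[0.1229 -0.3724 0.2864; -0.3724 4.8549 -3.0751; 0.2864 -3.0751 2.9244]
step 5: x^-=[2.4975, 1.2326, -2.5492]  P^-=[0.6724 -1.5644 0.8217; -1.5644 9.3685 -5.8823; 0.8217 -5.8823 4.8742]  S=[0.7111]  K=[0.8625; -1.5536; 0.5670]  nu=[-5.7432]  x^+=[-2.4563, 10.1555, -5.8053]  P^+=[0.1434 -0.6115 0.4739; -0.6115 7.6521 -5.2559; 0.4739 -5.2559 4.6457]

innov = [-5.7432]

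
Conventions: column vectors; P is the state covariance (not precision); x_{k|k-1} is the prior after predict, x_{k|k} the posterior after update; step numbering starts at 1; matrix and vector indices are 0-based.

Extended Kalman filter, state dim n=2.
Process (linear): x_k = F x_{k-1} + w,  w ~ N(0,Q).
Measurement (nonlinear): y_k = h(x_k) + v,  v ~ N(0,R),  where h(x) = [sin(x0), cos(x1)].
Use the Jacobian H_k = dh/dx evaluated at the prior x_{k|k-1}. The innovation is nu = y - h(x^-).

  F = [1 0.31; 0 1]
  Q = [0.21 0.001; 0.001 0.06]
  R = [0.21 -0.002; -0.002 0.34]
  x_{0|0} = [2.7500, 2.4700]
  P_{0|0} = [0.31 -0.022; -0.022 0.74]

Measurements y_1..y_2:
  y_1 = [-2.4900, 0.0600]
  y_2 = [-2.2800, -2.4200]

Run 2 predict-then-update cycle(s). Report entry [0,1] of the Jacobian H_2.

H_jac[0,1] = 0.0000

step 1: x^-=[3.5157, 2.4700]  P^-=[0.5775 0.2084; 0.2084 0.8000]  H_jac=[-0.9308 0.0000; 0.0000 -0.6222]  S=[0.7104 0.1187; 0.1187 0.6497]  K=[-0.7461 -0.0633; -0.1496 -0.7388]  nu=[-2.1246, 0.8428]  x^+=[5.0476, 2.1652]  P^+=[0.1682 0.0322; 0.0322 0.4032]
step 2: x^-=[5.7188, 2.1652]  P^-=[0.4369 0.1582; 0.1582 0.4632]  H_jac=[0.8449 0.0000; 0.0000 -0.8285]  S=[0.5219 -0.1127; -0.1127 0.6579]  K=[0.6898 -0.0810; 0.1351 -0.5601]  nu=[-1.7451, -1.8600]  x^+=[4.6656, 2.9713]  P^+=[0.1716 0.0349; 0.0349 0.2302]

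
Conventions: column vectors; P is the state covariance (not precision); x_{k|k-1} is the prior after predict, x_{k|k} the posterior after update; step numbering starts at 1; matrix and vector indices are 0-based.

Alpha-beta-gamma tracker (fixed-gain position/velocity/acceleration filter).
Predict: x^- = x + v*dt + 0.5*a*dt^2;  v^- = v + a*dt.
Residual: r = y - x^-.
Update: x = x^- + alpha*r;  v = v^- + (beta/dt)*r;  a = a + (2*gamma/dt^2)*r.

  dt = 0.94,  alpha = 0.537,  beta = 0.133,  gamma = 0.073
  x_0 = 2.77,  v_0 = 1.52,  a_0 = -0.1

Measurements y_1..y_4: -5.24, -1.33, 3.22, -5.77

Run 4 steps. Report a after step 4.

a_post = -1.1367

step 1: x_pred=4.1546  r=-9.3946  x^+=-0.8903  v^+=0.0968  a^+=-1.6523
step 2: x_pred=-1.5293  r=0.1993  x^+=-1.4223  v^+=-1.4282  a^+=-1.6194
step 3: x_pred=-3.4802  r=6.7002  x^+=0.1178  v^+=-2.0024  a^+=-0.5123
step 4: x_pred=-1.9908  r=-3.7792  x^+=-4.0202  v^+=-3.0186  a^+=-1.1367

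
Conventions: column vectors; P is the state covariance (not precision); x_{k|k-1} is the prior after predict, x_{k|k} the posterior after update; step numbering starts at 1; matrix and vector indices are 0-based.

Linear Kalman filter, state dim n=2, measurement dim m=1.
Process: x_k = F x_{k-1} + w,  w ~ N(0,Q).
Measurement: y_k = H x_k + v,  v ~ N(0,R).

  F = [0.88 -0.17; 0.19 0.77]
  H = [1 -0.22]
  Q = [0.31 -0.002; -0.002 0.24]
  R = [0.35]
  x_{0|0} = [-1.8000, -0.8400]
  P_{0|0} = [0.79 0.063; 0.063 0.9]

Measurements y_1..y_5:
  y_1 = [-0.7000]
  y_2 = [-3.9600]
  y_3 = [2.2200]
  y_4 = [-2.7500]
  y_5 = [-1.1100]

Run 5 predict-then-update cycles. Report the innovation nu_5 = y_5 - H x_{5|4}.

step 1: x^-=[-1.4412, -0.9888]  P^-=[0.9289 0.0529; 0.0529 0.8206]  S=[1.2954]  K=[0.7081; -0.0985]  nu=[0.5237]  x^+=[-1.0704, -1.0404]  P^+=[0.2794 0.1433; 0.1433 0.8080]
step 2: x^-=[-0.7651, -1.0045]  P^-=[0.5068 0.0314; 0.0314 0.7711]  S=[0.8803]  K=[0.5679; -0.1570]  nu=[-3.4159]  x^+=[-2.7049, -0.4681]  P^+=[0.2229 0.1099; 0.1099 0.7494]
step 3: x^-=[-2.3007, -0.8744]  P^-=[0.4714 0.0081; 0.0081 0.7245]  S=[0.8529]  K=[0.5506; -0.1774]  nu=[4.3284]  x^+=[0.0826, -1.6421]  P^+=[0.2128 0.0914; 0.0914 0.6977]
step 4: x^-=[0.3518, -1.2487]  P^-=[0.4676 0.0012; 0.0012 0.6881]  S=[0.8504]  K=[0.5496; -0.1765]  nu=[-3.3765]  x^+=[-1.5039, -0.6526]  P^+=[0.2108 0.0838; 0.0838 0.6616]
step 5: x^-=[-1.2125, -0.7882]  P^-=[0.4673 0.0007; 0.0007 0.6644]  S=[0.8491]  K=[0.5501; -0.1713]  nu=[-0.0710]  x^+=[-1.2515, -0.7761]  P^+=[0.2103 0.0807; 0.0807 0.6394]

innov = [-0.0710]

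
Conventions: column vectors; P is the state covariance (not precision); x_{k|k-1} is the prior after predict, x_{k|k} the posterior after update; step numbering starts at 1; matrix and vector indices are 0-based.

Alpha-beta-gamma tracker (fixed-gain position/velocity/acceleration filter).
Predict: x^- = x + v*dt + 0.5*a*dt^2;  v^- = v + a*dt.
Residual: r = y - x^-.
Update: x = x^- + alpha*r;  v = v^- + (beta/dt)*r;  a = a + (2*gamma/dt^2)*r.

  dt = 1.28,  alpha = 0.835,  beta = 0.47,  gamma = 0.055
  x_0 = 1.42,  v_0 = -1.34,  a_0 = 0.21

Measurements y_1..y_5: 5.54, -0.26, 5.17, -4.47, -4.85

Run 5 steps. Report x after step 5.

step 1: x_pred=-0.1232  r=5.6632  x^+=4.6056  v^+=1.0082  a^+=0.5902
step 2: x_pred=6.3796  r=-6.6396  x^+=0.8355  v^+=-0.6743  a^+=0.1444
step 3: x_pred=0.0908  r=5.0792  x^+=4.3319  v^+=1.3756  a^+=0.4855
step 4: x_pred=6.4904  r=-10.9604  x^+=-2.6615  v^+=-2.0275  a^+=-0.2504
step 5: x_pred=-5.4619  r=0.6119  x^+=-4.9510  v^+=-2.1234  a^+=-0.2093

x_post = -4.9510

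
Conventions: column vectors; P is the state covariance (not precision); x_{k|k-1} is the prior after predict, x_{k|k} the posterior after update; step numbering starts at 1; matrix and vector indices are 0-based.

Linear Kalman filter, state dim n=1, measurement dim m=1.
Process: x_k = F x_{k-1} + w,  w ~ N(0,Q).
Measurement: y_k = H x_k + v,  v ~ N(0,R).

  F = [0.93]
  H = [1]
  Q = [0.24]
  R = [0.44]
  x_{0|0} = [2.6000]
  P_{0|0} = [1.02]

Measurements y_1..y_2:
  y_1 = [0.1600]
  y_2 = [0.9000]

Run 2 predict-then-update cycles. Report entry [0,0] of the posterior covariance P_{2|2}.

P_post[0,0] = 0.2369

step 1: x^-=[2.4180]  P^-=[1.1222]  S=[1.5622]  K=[0.7183]  nu=[-2.2580]  x^+=[0.7960]  P^+=[0.3161]
step 2: x^-=[0.7403]  P^-=[0.5134]  S=[0.9534]  K=[0.5385]  nu=[0.1597]  x^+=[0.8263]  P^+=[0.2369]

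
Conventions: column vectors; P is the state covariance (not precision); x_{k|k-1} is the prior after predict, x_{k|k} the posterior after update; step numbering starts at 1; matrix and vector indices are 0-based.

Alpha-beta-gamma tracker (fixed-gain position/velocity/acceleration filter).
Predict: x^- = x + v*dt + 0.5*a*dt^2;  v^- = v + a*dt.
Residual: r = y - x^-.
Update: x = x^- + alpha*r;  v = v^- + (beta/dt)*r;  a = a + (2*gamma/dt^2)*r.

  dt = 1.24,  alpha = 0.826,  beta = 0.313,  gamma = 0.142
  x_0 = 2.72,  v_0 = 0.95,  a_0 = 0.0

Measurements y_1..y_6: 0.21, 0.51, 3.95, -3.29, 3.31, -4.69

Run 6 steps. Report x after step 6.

step 1: x_pred=3.8980  r=-3.6880  x^+=0.8517  v^+=0.0191  a^+=-0.6812
step 2: x_pred=0.3517  r=0.1583  x^+=0.4825  v^+=-0.7856  a^+=-0.6519
step 3: x_pred=-0.9929  r=4.9429  x^+=3.0899  v^+=-0.3463  a^+=0.2610
step 4: x_pred=2.8611  r=-6.1511  x^+=-2.2197  v^+=-1.5753  a^+=-0.8751
step 5: x_pred=-4.8459  r=8.1559  x^+=1.8909  v^+=-0.6018  a^+=0.6313
step 6: x_pred=1.6301  r=-6.3201  x^+=-3.5903  v^+=-1.4142  a^+=-0.5360

x_post = -3.5903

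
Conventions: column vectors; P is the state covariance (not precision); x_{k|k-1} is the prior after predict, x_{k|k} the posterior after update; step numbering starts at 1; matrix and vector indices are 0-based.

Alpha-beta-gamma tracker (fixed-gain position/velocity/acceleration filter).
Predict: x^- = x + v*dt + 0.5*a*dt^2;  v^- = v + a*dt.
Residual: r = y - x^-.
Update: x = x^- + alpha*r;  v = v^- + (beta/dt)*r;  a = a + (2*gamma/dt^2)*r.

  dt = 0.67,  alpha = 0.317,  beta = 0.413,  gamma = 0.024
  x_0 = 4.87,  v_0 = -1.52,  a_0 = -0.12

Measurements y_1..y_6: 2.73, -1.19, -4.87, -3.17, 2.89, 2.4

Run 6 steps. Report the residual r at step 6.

resid = 5.6390

step 1: x_pred=3.8247  r=-1.0947  x^+=3.4777  v^+=-2.2752  a^+=-0.2371
step 2: x_pred=1.9001  r=-3.0901  x^+=0.9205  v^+=-4.3388  a^+=-0.5675
step 3: x_pred=-2.1138  r=-2.7562  x^+=-2.9875  v^+=-6.4179  a^+=-0.8622
step 4: x_pred=-7.4811  r=4.3111  x^+=-6.1145  v^+=-4.3382  a^+=-0.4012
step 5: x_pred=-9.1111  r=12.0011  x^+=-5.3067  v^+=2.7907  a^+=0.8820
step 6: x_pred=-3.2390  r=5.6390  x^+=-1.4514  v^+=6.8577  a^+=1.4850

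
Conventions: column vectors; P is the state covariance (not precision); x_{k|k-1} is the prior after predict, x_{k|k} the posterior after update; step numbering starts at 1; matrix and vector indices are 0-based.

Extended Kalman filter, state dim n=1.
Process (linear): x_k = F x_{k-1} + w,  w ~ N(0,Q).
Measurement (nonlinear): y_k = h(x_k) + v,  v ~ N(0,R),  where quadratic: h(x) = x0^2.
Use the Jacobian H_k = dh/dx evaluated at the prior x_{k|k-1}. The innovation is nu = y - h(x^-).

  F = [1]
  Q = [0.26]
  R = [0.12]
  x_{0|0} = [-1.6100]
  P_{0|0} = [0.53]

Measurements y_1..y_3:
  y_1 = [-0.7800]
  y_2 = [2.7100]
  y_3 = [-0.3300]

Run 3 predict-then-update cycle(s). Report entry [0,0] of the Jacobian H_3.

step 1: x^-=[-1.6100]  P^-=[0.7900]  H_jac=[-3.2200]  S=[8.3110]  K=[-0.3061]  nu=[-3.3721]  x^+=[-0.5779]  P^+=[0.0114]
step 2: x^-=[-0.5779]  P^-=[0.2714]  H_jac=[-1.1558]  S=[0.4825]  K=[-0.6501]  nu=[2.3760]  x^+=[-2.1225]  P^+=[0.0675]
step 3: x^-=[-2.1225]  P^-=[0.3275]  H_jac=[-4.2449]  S=[6.0212]  K=[-0.2309]  nu=[-4.8348]  x^+=[-1.0062]  P^+=[0.0065]

H_jac[0,0] = -4.2449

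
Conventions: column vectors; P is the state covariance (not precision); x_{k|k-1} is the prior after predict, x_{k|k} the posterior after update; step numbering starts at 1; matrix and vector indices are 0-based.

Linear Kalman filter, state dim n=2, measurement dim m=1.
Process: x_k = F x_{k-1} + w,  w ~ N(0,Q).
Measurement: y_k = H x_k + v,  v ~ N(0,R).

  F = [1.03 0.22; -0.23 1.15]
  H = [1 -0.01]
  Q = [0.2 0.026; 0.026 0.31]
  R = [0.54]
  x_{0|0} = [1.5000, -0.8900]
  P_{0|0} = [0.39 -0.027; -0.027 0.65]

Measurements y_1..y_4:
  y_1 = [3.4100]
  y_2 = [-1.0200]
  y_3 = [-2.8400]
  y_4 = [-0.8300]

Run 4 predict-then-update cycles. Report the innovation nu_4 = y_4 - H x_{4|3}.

step 1: x^-=[1.3492, -1.3685]  P^-=[0.6330 0.0674; 0.0674 1.2045]  S=[1.1717]  K=[0.5396; 0.0473]  nu=[2.0471]  x^+=[2.4539, -1.2717]  P^+=[0.2918 0.0375; 0.0375 1.2019]
step 2: x^-=[2.2477, -2.0269]  P^-=[0.5847 0.3035; 0.3035 1.8951]  S=[1.1188]  K=[0.5199; 0.2544]  nu=[-3.2880]  x^+=[0.5383, -2.8632]  P^+=[0.2823 0.1556; 0.1556 1.8227]
step 3: x^-=[-0.0755, -3.4165]  P^-=[0.6582 0.5967; 0.5967 2.6532]  S=[1.1866]  K=[0.5497; 0.4805]  nu=[-2.7987]  x^+=[-1.6139, -4.7613]  P^+=[0.2997 0.2833; 0.2833 2.3792]
step 4: x^-=[-2.7098, -5.1043]  P^-=[0.7615 0.8781; 0.8781 3.3225]  S=[1.2842]  K=[0.5861; 0.6579]  nu=[1.8288]  x^+=[-1.6380, -3.9011]  P^+=[0.3203 0.3829; 0.3829 2.7666]

innov = [1.8288]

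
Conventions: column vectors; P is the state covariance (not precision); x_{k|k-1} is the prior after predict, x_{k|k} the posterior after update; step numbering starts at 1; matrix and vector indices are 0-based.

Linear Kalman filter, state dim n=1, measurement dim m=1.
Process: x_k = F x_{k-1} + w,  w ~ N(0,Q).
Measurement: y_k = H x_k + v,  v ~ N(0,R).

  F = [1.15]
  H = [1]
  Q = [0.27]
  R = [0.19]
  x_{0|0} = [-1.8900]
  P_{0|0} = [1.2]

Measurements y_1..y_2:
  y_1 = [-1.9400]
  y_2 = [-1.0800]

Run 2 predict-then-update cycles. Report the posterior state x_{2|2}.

x_post = [-1.4048]

step 1: x^-=[-2.1735]  P^-=[1.8570]  S=[2.0470]  K=[0.9072]  nu=[0.2335]  x^+=[-1.9617]  P^+=[0.1724]
step 2: x^-=[-2.2559]  P^-=[0.4980]  S=[0.6880]  K=[0.7238]  nu=[1.1759]  x^+=[-1.4048]  P^+=[0.1375]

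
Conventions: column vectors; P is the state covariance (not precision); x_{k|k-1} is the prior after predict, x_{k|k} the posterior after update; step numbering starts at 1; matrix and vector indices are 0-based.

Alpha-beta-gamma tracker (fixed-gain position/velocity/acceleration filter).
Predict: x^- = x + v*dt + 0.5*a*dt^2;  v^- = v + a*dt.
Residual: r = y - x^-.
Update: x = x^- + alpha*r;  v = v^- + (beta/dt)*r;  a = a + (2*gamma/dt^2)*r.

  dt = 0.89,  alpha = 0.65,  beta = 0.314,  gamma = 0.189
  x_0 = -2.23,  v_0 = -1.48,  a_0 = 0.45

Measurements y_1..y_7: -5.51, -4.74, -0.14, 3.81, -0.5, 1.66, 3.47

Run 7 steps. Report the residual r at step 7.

resid = -3.8897

step 1: x_pred=-3.3690  r=-2.1410  x^+=-4.7606  v^+=-1.8349  a^+=-0.5717
step 2: x_pred=-6.6201  r=1.8801  x^+=-5.3980  v^+=-1.6804  a^+=0.3255
step 3: x_pred=-6.7647  r=6.6247  x^+=-2.4586  v^+=0.9465  a^+=3.4869
step 4: x_pred=-0.2352  r=4.0452  x^+=2.3942  v^+=5.4770  a^+=5.4173
step 5: x_pred=9.4143  r=-9.9143  x^+=2.9700  v^+=6.8006  a^+=0.6861
step 6: x_pred=9.2943  r=-7.6343  x^+=4.3320  v^+=4.7178  a^+=-2.9571
step 7: x_pred=7.3597  r=-3.8897  x^+=4.8314  v^+=0.7137  a^+=-4.8133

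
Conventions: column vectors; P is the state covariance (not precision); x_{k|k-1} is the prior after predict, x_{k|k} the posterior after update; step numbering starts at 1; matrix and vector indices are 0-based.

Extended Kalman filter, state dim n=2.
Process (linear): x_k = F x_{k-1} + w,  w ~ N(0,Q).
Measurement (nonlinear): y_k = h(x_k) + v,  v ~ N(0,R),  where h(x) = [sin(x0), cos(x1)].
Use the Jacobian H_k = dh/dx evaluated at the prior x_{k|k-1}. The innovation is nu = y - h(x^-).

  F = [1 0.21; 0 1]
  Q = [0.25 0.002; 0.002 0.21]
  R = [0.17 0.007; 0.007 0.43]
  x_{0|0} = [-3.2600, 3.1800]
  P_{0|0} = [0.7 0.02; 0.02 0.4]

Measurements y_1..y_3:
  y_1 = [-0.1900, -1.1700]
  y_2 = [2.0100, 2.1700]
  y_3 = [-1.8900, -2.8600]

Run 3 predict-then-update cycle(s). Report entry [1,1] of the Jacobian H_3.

step 1: x^-=[-2.5922, 3.1800]  P^-=[0.9760 0.1060; 0.1060 0.6100]  H_jac=[-0.8528 0.0000; 0.0000 0.0384]  S=[0.8799 0.0035; 0.0035 0.4309]  K=[-0.9461 0.0172; -0.1030 0.0552]  nu=[0.3322, -0.1707]  x^+=[-2.9094, 3.1364]  P^+=[0.1884 0.0201; 0.0201 0.5994]
step 2: x^-=[-2.2508, 3.1364]  P^-=[0.4733 0.1479; 0.1479 0.8094]  H_jac=[-0.6288 0.0000; 0.0000 -0.0052]  S=[0.3571 0.0075; 0.0075 0.4300]  K=[-0.8336 0.0127; -0.2604 -0.0053]  nu=[2.7876, 3.1700]  x^+=[-4.5342, 2.3938]  P^+=[0.2252 0.0705; 0.0705 0.7852]
step 3: x^-=[-4.0315, 2.3938]  P^-=[0.5395 0.2373; 0.2373 0.9952]  H_jac=[-0.6295 0.0000; 0.0000 -0.6800]  S=[0.3838 0.1086; 0.1086 0.8902]  K=[-0.8634 -0.0760; -0.1804 -0.7382]  nu=[-2.6670, -2.1268]  x^+=[-1.5673, 4.4450]  P^+=[0.2340 0.0569; 0.0569 0.4686]

H_jac[1,1] = -0.6800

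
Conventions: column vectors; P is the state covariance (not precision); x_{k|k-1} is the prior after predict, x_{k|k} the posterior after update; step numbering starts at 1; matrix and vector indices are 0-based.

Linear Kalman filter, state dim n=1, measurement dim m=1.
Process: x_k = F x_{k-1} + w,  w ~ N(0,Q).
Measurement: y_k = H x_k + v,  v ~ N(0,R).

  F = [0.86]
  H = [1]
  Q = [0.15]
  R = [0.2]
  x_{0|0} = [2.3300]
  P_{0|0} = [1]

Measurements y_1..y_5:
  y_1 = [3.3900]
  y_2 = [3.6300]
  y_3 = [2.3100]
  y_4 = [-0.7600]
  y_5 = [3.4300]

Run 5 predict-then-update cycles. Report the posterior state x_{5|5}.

x_post = [2.0736]

step 1: x^-=[2.0038]  P^-=[0.8896]  S=[1.0896]  K=[0.8164]  nu=[1.3862]  x^+=[3.1356]  P^+=[0.1633]
step 2: x^-=[2.6966]  P^-=[0.2708]  S=[0.4708]  K=[0.5752]  nu=[0.9334]  x^+=[3.2334]  P^+=[0.1150]
step 3: x^-=[2.7808]  P^-=[0.2351]  S=[0.4351]  K=[0.5403]  nu=[-0.4708]  x^+=[2.5264]  P^+=[0.1081]
step 4: x^-=[2.1727]  P^-=[0.2299]  S=[0.4299]  K=[0.5348]  nu=[-2.9327]  x^+=[0.6043]  P^+=[0.1070]
step 5: x^-=[0.5197]  P^-=[0.2291]  S=[0.4291]  K=[0.5339]  nu=[2.9103]  x^+=[2.0736]  P^+=[0.1068]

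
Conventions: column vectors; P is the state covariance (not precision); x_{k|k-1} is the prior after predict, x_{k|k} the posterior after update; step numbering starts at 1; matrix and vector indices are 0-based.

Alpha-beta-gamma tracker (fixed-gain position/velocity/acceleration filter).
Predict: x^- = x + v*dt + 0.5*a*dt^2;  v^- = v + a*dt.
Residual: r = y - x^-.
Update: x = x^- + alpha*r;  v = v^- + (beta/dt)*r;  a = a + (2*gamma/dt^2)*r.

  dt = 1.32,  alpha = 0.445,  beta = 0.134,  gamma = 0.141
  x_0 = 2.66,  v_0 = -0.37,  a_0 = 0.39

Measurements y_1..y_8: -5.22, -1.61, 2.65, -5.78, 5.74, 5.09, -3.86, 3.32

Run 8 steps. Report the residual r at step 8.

resid = -8.0546

step 1: x_pred=2.5114  r=-7.7314  x^+=-0.9291  v^+=-0.6401  a^+=-0.8613
step 2: x_pred=-2.5243  r=0.9143  x^+=-2.1174  v^+=-1.6841  a^+=-0.7133
step 3: x_pred=-4.9619  r=7.6119  x^+=-1.5746  v^+=-1.8530  a^+=0.5186
step 4: x_pred=-3.5687  r=-2.2113  x^+=-4.5527  v^+=-1.3928  a^+=0.1608
step 5: x_pred=-6.2512  r=11.9912  x^+=-0.9151  v^+=0.0367  a^+=2.1015
step 6: x_pred=0.9641  r=4.1259  x^+=2.8001  v^+=3.2295  a^+=2.7693
step 7: x_pred=9.4756  r=-13.3356  x^+=3.5412  v^+=5.5311  a^+=0.6109
step 8: x_pred=11.3746  r=-8.0546  x^+=7.7903  v^+=5.5199  a^+=-0.6927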